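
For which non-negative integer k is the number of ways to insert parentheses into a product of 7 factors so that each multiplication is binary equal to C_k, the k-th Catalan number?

6

Bracketing 7 factors into binary products is counted by C_{7−1} = C_6.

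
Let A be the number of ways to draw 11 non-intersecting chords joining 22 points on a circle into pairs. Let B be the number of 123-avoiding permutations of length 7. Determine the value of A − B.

Non-crossing perfect matchings of 2n points on a circle are counted by C_n; with 22 points, n = 11. So A = C_11 = 58786.
For any fixed pattern of length 3, the pattern-avoiding permutations of [7] number C_7. So B = C_7 = 429.
A − B = 58786 − 429 = 58357.

58357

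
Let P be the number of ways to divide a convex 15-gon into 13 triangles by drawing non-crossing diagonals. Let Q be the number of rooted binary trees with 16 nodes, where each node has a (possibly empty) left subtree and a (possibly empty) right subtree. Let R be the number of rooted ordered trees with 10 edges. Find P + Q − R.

36083774

A convex 15-gon is triangulated into 13 triangles, and the number of such triangulations is the Catalan number C_{15−2} = C_13. So P = C_13 = 742900.
Rooted binary trees with 16 nodes (each child slot possibly empty) number C_16. So Q = C_16 = 35357670.
Rooted ordered trees with n edges are counted by C_n; here n = 10. So R = C_10 = 16796.
P + Q − R = 742900 + 35357670 − 16796 = 36083774.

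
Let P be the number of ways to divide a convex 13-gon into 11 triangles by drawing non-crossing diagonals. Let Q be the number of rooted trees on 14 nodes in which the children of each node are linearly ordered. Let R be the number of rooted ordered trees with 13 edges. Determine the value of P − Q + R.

The number of triangulations of a 13-gon is the Catalan number C_11 (index = sides − 2). So P = C_11 = 58786.
A rooted plane tree on 14 nodes has 13 edges, and such trees are counted by C_13. So Q = C_13 = 742900.
Rooted ordered trees with n edges are counted by C_n; here n = 13. So R = C_13 = 742900.
P − Q + R = 58786 − 742900 + 742900 = 58786.

58786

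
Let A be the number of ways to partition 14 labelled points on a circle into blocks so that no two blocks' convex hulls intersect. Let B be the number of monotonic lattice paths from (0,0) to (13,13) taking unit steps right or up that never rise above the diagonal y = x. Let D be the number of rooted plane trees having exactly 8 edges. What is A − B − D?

1930110

The non-crossing partitions of [14] form a lattice of size C_14. So A = C_14 = 2674440.
Sub-diagonal monotone paths from (0,0) to (13,13) biject with Dyck paths of semilength 13, giving C_13. So B = C_13 = 742900.
A rooted plane tree with 8 edges has 9 nodes, and the count is C_8. So D = C_8 = 1430.
A − B − D = 2674440 − 742900 − 1430 = 1930110.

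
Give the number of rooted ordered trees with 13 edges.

A rooted plane tree with 13 edges has 14 nodes, and the count is C_13.
C_13 = C(26,13)/14 = 10400600/14 = 742900.

742900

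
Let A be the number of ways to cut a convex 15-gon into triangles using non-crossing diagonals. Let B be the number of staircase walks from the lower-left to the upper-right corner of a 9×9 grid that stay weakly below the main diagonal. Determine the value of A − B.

738038

The number of triangulations of a 15-gon is the Catalan number C_13 (index = sides − 2). So A = C_13 = 742900.
Sub-diagonal monotone paths from (0,0) to (9,9) biject with Dyck paths of semilength 9, giving C_9. So B = C_9 = 4862.
A − B = 742900 − 4862 = 738038.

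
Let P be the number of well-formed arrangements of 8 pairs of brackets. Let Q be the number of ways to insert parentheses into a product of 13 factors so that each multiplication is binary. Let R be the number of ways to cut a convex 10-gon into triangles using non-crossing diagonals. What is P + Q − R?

208012

A balanced arrangement of 8 bracket pairs is a Dyck word of semilength 8, so the count is C_8. So P = C_8 = 1430.
Bracketing 13 factors into binary products is counted by C_{13−1} = C_12. So Q = C_12 = 208012.
The number of triangulations of a 10-gon is the Catalan number C_8 (index = sides − 2). So R = C_8 = 1430.
P + Q − R = 1430 + 208012 − 1430 = 208012.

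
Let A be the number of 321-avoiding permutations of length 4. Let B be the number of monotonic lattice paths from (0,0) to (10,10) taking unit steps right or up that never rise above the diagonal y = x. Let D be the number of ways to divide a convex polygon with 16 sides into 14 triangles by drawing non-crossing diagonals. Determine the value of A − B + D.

Permutations of [n] avoiding any single length-3 pattern are counted by C_n; here n = 4. So A = C_4 = 14.
Monotone paths in an n×n grid that stay weakly below the diagonal are counted by C_n; here n = 10. So B = C_10 = 16796.
A convex 16-gon is triangulated into 14 triangles, and the number of such triangulations is the Catalan number C_{16−2} = C_14. So D = C_14 = 2674440.
A − B + D = 14 − 16796 + 2674440 = 2657658.

2657658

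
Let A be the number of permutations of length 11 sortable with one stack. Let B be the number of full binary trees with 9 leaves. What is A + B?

By Knuth's characterisation, the stack-sortable permutations of length 11 are the 231-avoiders, numbering C_11. So A = C_11 = 58786.
A full binary tree with L leaves has L−1 internal nodes and is counted by C_{L−1}; L = 9 gives C_8. So B = C_8 = 1430.
A + B = 58786 + 1430 = 60216.

60216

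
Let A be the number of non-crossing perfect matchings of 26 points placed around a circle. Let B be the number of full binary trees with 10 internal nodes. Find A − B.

Pairing 26 circle points by 13 non-crossing chords gives C_13 matchings. So A = C_13 = 742900.
Full binary trees with n internal nodes are counted by C_n; here n = 10. So B = C_10 = 16796.
A − B = 742900 − 16796 = 726104.

726104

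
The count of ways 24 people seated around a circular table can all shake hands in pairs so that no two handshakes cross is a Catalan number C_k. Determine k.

12

With 24 = 2·12 people, non-crossing handshake pairings are non-crossing perfect matchings on a circle, counted by C_12.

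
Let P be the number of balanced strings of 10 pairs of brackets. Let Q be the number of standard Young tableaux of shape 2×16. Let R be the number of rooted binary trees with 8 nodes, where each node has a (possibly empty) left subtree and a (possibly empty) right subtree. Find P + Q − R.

35373036

Balanced strings of n pairs of brackets are counted by C_n; here n = 10. So P = C_10 = 16796.
Standard Young tableaux of shape 2×n are counted by C_n; here n = 16. So Q = C_16 = 35357670.
There are C_n binary search tree shapes on n keys; with n = 8 that is C_8. So R = C_8 = 1430.
P + Q − R = 16796 + 35357670 − 1430 = 35373036.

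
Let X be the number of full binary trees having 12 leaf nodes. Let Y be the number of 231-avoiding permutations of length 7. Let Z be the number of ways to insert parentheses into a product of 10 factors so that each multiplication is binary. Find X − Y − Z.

53495

A full binary tree with L leaves has L−1 internal nodes and is counted by C_{L−1}; L = 12 gives C_11. So X = C_11 = 58786.
For any fixed pattern of length 3, the pattern-avoiding permutations of [7] number C_7. So Y = C_7 = 429.
Bracketing 10 factors into binary products is counted by C_{10−1} = C_9. So Z = C_9 = 4862.
X − Y − Z = 58786 − 429 − 4862 = 53495.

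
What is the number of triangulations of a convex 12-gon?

16796

A convex 12-gon is triangulated into 10 triangles, and the number of such triangulations is the Catalan number C_{12−2} = C_10.
C_10 = C(20,10)/11 = 184756/11 = 16796.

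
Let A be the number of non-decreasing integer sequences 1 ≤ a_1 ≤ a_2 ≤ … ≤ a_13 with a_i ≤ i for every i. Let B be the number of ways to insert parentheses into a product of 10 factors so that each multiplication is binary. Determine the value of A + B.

747762

Weakly increasing sequences with a_i ≤ i biject with Dyck paths of semilength 13, so there are C_13. So A = C_13 = 742900.
Parenthesizations of m factors correspond to full binary trees with m leaves, counted by C_{m−1}; m = 10 gives C_9. So B = C_9 = 4862.
A + B = 742900 + 4862 = 747762.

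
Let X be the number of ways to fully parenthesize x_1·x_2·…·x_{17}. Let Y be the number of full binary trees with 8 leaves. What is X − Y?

35357241

Ways to associate a product of 17 factors correspond to binary trees on 17 leaves, so the count is C_16. So X = C_16 = 35357670.
A full binary tree with L leaves has L−1 internal nodes and is counted by C_{L−1}; L = 8 gives C_7. So Y = C_7 = 429.
X − Y = 35357670 − 429 = 35357241.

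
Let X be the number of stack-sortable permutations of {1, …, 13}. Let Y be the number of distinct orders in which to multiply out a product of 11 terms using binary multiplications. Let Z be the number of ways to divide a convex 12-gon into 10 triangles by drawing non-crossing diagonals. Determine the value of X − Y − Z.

709308

Stack-sortable permutations are exactly the 231-avoiding ones, counted by C_n; here n = 13. So X = C_13 = 742900.
Bracketing 11 factors into binary products is counted by C_{11−1} = C_10. So Y = C_10 = 16796.
The number of triangulations of a 12-gon is the Catalan number C_10 (index = sides − 2). So Z = C_10 = 16796.
X − Y − Z = 742900 − 16796 − 16796 = 709308.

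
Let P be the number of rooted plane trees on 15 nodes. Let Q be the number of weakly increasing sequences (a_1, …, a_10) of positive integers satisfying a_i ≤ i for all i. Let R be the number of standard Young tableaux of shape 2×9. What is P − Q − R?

A rooted plane tree on 15 nodes has 14 edges, and such trees are counted by C_14. So P = C_14 = 2674440.
Weakly increasing sequences with a_i ≤ i biject with Dyck paths of semilength 10, so there are C_10. So Q = C_10 = 16796.
By the hook-length formula (or a Dyck-path bijection), SYT of shape 2×9 number C_9. So R = C_9 = 4862.
P − Q − R = 2674440 − 16796 − 4862 = 2652782.

2652782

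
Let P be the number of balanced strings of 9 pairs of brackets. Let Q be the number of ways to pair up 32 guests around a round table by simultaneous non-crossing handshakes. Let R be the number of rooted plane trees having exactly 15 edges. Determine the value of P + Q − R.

Balanced strings of n pairs of brackets are counted by C_n; here n = 9. So P = C_9 = 4862.
Non-crossing handshake pairings of 2n people are counted by C_n; 32 people gives n = 16. So Q = C_16 = 35357670.
A rooted plane tree with 15 edges has 16 nodes, and the count is C_15. So R = C_15 = 9694845.
P + Q − R = 4862 + 35357670 − 9694845 = 25667687.

25667687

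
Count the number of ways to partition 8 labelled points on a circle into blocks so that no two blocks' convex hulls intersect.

Non-crossing partitions of an n-element set are counted by C_n; here n = 8.
C_8 = C_7 · 2(2·7+1)/(7+2) = 429 · 30/9 = 1430.

1430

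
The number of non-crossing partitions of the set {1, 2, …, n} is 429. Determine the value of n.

Non-crossing partitions of [n] are counted by C_n. Since C_7 = 429, the index is 7.

7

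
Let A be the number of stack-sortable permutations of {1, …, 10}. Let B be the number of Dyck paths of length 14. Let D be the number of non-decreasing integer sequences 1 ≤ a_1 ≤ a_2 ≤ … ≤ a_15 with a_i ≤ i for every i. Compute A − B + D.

9711212

Stack-sortable permutations are exactly the 231-avoiding ones, counted by C_n; here n = 10. So A = C_10 = 16796.
Paths of 7 up- and 7 down-steps that never dip below the axis are Dyck paths; their count is C_7. So B = C_7 = 429.
Weakly increasing sequences with a_i ≤ i biject with Dyck paths of semilength 15, so there are C_15. So D = C_15 = 9694845.
A − B + D = 16796 − 429 + 9694845 = 9711212.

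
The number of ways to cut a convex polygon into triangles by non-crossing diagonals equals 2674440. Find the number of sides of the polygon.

16

Triangulations of a convex m-gon are counted by C_{m−2}. The Catalan number equal to 2674440 is C_14.
So m − 2 = 14, giving m = 16 sides.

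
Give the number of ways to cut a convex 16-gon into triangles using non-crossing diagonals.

The number of triangulations of a 16-gon is the Catalan number C_14 (index = sides − 2).
C_14 = 2674440.

2674440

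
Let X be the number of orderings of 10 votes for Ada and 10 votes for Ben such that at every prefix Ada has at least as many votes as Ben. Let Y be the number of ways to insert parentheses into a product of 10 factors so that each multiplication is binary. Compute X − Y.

Ballot sequences with n votes each where one side never trails are Dyck words, counted by C_n; here n = 10. So X = C_10 = 16796.
Bracketing 10 factors into binary products is counted by C_{10−1} = C_9. So Y = C_9 = 4862.
X − Y = 16796 − 4862 = 11934.

11934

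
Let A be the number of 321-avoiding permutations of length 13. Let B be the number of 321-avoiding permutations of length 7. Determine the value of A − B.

For any fixed pattern of length 3, the pattern-avoiding permutations of [13] number C_13. So A = C_13 = 742900.
For any fixed pattern of length 3, the pattern-avoiding permutations of [7] number C_7. So B = C_7 = 429.
A − B = 742900 − 429 = 742471.

742471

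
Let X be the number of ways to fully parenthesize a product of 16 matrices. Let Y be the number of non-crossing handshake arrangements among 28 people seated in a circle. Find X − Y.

7020405

Parenthesizations of m factors correspond to full binary trees with m leaves, counted by C_{m−1}; m = 16 gives C_15. So X = C_15 = 9694845.
With 28 = 2·14 people, non-crossing handshake pairings are non-crossing perfect matchings on a circle, counted by C_14. So Y = C_14 = 2674440.
X − Y = 9694845 − 2674440 = 7020405.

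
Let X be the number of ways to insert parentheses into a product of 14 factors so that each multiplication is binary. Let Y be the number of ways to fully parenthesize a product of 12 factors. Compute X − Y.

684114

Ways to associate a product of 14 factors correspond to binary trees on 14 leaves, so the count is C_13. So X = C_13 = 742900.
Ways to associate a product of 12 factors correspond to binary trees on 12 leaves, so the count is C_11. So Y = C_11 = 58786.
X − Y = 742900 − 58786 = 684114.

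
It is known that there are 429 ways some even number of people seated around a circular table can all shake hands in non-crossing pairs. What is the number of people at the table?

14

Non-crossing handshake pairings of 2n people are counted by C_n; 429 = C_7.
So n = 7, and there are 2n = 14 people.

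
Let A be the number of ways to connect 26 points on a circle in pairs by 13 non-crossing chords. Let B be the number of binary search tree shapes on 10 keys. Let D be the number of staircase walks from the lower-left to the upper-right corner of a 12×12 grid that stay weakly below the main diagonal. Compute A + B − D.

551684

Pairing 26 circle points by 13 non-crossing chords gives C_13 matchings. So A = C_13 = 742900.
There are C_n binary search tree shapes on n keys; with n = 10 that is C_10. So B = C_10 = 16796.
Sub-diagonal monotone paths from (0,0) to (12,12) biject with Dyck paths of semilength 12, giving C_12. So D = C_12 = 208012.
A + B − D = 742900 + 16796 − 208012 = 551684.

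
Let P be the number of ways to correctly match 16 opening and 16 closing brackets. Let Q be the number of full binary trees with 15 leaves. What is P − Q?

A balanced arrangement of 16 bracket pairs is a Dyck word of semilength 16, so the count is C_16. So P = C_16 = 35357670.
A full binary tree with L leaves has L−1 internal nodes and is counted by C_{L−1}; L = 15 gives C_14. So Q = C_14 = 2674440.
P − Q = 35357670 − 2674440 = 32683230.

32683230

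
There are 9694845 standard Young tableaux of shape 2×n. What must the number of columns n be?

15

Standard Young tableaux of shape 2×n are counted by C_n; 9694845 = C_15.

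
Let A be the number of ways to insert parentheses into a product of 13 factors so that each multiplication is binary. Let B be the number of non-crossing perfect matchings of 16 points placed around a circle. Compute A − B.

Parenthesizations of m factors correspond to full binary trees with m leaves, counted by C_{m−1}; m = 13 gives C_12. So A = C_12 = 208012.
Non-crossing perfect matchings of 2n points on a circle are counted by C_n; with 16 points, n = 8. So B = C_8 = 1430.
A − B = 208012 − 1430 = 206582.

206582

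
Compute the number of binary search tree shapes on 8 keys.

Binary trees (left/right distinguished) on n nodes are counted by C_n; here n = 8.
C_8 = C_7 · 2(2·7+1)/(7+2) = 429 · 30/9 = 1430.

1430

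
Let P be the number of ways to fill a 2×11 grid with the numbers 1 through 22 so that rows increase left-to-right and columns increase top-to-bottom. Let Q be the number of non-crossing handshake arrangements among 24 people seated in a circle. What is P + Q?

266798

Standard Young tableaux of shape 2×n are counted by C_n; here n = 11. So P = C_11 = 58786.
With 24 = 2·12 people, non-crossing handshake pairings are non-crossing perfect matchings on a circle, counted by C_12. So Q = C_12 = 208012.
P + Q = 58786 + 208012 = 266798.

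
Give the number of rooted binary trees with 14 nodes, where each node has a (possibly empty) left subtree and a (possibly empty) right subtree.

2674440

There are C_n binary search tree shapes on n keys; with n = 14 that is C_14.
C_14 = C_13 · 2(2·13+1)/(13+2) = 742900 · 54/15 = 2674440.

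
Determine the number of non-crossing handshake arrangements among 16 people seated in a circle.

With 16 = 2·8 people, non-crossing handshake pairings are non-crossing perfect matchings on a circle, counted by C_8.
C_8 = 1430.

1430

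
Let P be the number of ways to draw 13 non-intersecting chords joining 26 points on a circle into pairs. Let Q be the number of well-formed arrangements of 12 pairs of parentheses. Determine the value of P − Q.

Pairing 26 circle points by 13 non-crossing chords gives C_13 matchings. So P = C_13 = 742900.
With 12 pairs the number of balanced bracket strings is the Catalan number C_12. So Q = C_12 = 208012.
P − Q = 742900 − 208012 = 534888.

534888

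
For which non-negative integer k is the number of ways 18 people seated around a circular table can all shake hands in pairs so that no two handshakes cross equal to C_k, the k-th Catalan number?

9

Non-crossing handshake pairings of 2n people are counted by C_n; 18 people gives n = 9.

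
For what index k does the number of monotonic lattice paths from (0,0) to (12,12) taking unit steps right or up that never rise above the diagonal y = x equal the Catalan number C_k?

Monotone paths in an n×n grid that stay weakly below the diagonal are counted by C_n; here n = 12.

12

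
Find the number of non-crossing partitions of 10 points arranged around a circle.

16796

The non-crossing partitions of [10] form a lattice of size C_10.
C_10 = C(20,10)/11 = 184756/11 = 16796.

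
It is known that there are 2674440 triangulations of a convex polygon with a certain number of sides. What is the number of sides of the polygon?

16

Triangulations of a convex m-gon are counted by C_{m−2}; 2674440 = C_14.
So m − 2 = 14, giving m = 16 sides.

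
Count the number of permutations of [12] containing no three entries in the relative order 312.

208012

Permutations of [n] avoiding any single length-3 pattern are counted by C_n; here n = 12.
C_12 = C(24,12)/13 = 2704156/13 = 208012.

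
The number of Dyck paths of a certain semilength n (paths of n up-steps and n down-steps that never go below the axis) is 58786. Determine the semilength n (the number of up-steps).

11

Dyck paths of semilength n are counted by C_n. The Catalan number equal to 58786 is C_11.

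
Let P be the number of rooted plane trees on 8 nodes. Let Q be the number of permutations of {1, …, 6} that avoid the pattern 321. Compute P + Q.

Rooted ordered (plane) trees on m nodes have m−1 edges and are counted by C_{m−1}; m = 8 gives C_7. So P = C_7 = 429.
For any fixed pattern of length 3, the pattern-avoiding permutations of [6] number C_6. So Q = C_6 = 132.
P + Q = 429 + 132 = 561.

561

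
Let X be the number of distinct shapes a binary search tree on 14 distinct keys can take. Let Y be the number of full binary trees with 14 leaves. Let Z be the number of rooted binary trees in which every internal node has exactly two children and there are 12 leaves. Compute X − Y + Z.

1990326

Binary trees (left/right distinguished) on n nodes are counted by C_n; here n = 14. So X = C_14 = 2674440.
Full binary trees with 14 leaves have 14−1 = 13 internal nodes, so there are C_13 of them. So Y = C_13 = 742900.
Full binary trees with 12 leaves have 12−1 = 11 internal nodes, so there are C_11 of them. So Z = C_11 = 58786.
X − Y + Z = 2674440 − 742900 + 58786 = 1990326.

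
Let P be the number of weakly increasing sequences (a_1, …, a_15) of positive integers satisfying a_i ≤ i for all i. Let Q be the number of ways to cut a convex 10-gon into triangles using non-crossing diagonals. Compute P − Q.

Weakly increasing sequences with a_i ≤ i biject with Dyck paths of semilength 15, so there are C_15. So P = C_15 = 9694845.
The number of triangulations of a 10-gon is the Catalan number C_8 (index = sides − 2). So Q = C_8 = 1430.
P − Q = 9694845 − 1430 = 9693415.

9693415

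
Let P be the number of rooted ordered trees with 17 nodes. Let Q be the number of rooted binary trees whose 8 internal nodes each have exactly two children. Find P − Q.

35356240

A rooted plane tree on 17 nodes has 16 edges, and such trees are counted by C_16. So P = C_16 = 35357670.
The number of full binary trees on 8 internal nodes is the Catalan number C_8. So Q = C_8 = 1430.
P − Q = 35357670 − 1430 = 35356240.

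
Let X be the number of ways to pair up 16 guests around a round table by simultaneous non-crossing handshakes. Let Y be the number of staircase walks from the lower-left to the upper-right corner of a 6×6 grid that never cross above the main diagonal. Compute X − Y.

With 16 = 2·8 people, non-crossing handshake pairings are non-crossing perfect matchings on a circle, counted by C_8. So X = C_8 = 1430.
Sub-diagonal monotone paths from (0,0) to (6,6) biject with Dyck paths of semilength 6, giving C_6. So Y = C_6 = 132.
X − Y = 1430 − 132 = 1298.

1298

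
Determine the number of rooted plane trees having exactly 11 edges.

Rooted ordered trees with n edges are counted by C_n; here n = 11.
C_11 = C(22,11)/12 = 705432/12 = 58786.

58786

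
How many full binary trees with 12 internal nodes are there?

208012

Full binary trees with n internal nodes are counted by C_n; here n = 12.
C_12 = 208012.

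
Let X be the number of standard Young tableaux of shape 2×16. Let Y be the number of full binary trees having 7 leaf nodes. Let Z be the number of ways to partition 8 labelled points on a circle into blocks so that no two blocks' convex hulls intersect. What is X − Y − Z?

Standard Young tableaux of shape 2×n are counted by C_n; here n = 16. So X = C_16 = 35357670.
Full binary trees with 7 leaves have 7−1 = 6 internal nodes, so there are C_6 of them. So Y = C_6 = 132.
Non-crossing partitions of an n-element set are counted by C_n; here n = 8. So Z = C_8 = 1430.
X − Y − Z = 35357670 − 132 − 1430 = 35356108.

35356108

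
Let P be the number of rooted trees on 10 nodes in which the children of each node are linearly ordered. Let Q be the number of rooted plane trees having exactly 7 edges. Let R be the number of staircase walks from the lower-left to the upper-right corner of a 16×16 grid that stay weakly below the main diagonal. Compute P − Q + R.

A rooted plane tree on 10 nodes has 9 edges, and such trees are counted by C_9. So P = C_9 = 4862.
A rooted plane tree with 7 edges has 8 nodes, and the count is C_7. So Q = C_7 = 429.
Monotone paths in an n×n grid that stay weakly below the diagonal are counted by C_n; here n = 16. So R = C_16 = 35357670.
P − Q + R = 4862 − 429 + 35357670 = 35362103.

35362103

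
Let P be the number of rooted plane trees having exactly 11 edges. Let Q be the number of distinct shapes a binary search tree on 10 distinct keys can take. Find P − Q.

A rooted plane tree with 11 edges has 12 nodes, and the count is C_11. So P = C_11 = 58786.
There are C_n binary search tree shapes on n keys; with n = 10 that is C_10. So Q = C_10 = 16796.
P − Q = 58786 − 16796 = 41990.

41990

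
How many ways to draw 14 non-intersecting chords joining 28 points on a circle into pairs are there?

2674440

Non-crossing perfect matchings of 2n points on a circle are counted by C_n; with 28 points, n = 14.
C_14 = C_13 · 2(2·13+1)/(13+2) = 742900 · 54/15 = 2674440.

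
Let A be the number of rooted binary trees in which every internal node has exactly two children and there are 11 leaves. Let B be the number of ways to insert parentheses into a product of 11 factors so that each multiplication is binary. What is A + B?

A full binary tree with L leaves has L−1 internal nodes and is counted by C_{L−1}; L = 11 gives C_10. So A = C_10 = 16796.
Bracketing 11 factors into binary products is counted by C_{11−1} = C_10. So B = C_10 = 16796.
A + B = 16796 + 16796 = 33592.

33592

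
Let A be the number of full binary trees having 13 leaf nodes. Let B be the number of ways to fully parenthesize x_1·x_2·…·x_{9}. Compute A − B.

Full binary trees with 13 leaves have 13−1 = 12 internal nodes, so there are C_12 of them. So A = C_12 = 208012.
Parenthesizations of m factors correspond to full binary trees with m leaves, counted by C_{m−1}; m = 9 gives C_8. So B = C_8 = 1430.
A − B = 208012 − 1430 = 206582.

206582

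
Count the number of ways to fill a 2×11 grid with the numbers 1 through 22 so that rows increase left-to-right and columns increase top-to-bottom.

By the hook-length formula (or a Dyck-path bijection), SYT of shape 2×11 number C_11.
C_11 = C_10 · 2(2·10+1)/(10+2) = 16796 · 42/12 = 58786.

58786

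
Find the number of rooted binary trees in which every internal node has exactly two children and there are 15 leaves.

2674440

Full binary trees with 15 leaves have 15−1 = 14 internal nodes, so there are C_14 of them.
C_14 = 2674440.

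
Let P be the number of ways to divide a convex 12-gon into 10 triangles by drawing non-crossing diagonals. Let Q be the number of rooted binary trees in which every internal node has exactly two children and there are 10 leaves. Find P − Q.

A convex 12-gon is triangulated into 10 triangles, and the number of such triangulations is the Catalan number C_{12−2} = C_10. So P = C_10 = 16796.
Full binary trees with 10 leaves have 10−1 = 9 internal nodes, so there are C_9 of them. So Q = C_9 = 4862.
P − Q = 16796 − 4862 = 11934.

11934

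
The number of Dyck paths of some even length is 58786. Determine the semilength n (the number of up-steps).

Dyck paths of semilength n are counted by C_n. The Catalan number equal to 58786 is C_11.

11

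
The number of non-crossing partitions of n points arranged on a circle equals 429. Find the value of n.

Non-crossing partitions of [n] are counted by C_n. The Catalan number equal to 429 is C_7.

7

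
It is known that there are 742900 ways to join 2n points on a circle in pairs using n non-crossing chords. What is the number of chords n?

13

Non-crossing pairings of 2n points on a circle are counted by C_n; 742900 = C_13.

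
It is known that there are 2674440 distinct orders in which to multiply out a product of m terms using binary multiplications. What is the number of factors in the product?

Parenthesizations of m factors are counted by C_{m−1}, and C_14 = 2674440.
So the index is 14, and the number of factors is 14 + 1 = 15.

15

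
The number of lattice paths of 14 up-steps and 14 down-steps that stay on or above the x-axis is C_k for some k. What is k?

14

A Dyck path with 14 up-steps and 14 down-steps has semilength 14, so there are C_14 of them.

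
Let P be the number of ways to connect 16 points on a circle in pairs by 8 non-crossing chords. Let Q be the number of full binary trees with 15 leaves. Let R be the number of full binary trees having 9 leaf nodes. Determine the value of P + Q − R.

Non-crossing perfect matchings of 2n points on a circle are counted by C_n; with 16 points, n = 8. So P = C_8 = 1430.
A full binary tree with L leaves has L−1 internal nodes and is counted by C_{L−1}; L = 15 gives C_14. So Q = C_14 = 2674440.
A full binary tree with L leaves has L−1 internal nodes and is counted by C_{L−1}; L = 9 gives C_8. So R = C_8 = 1430.
P + Q − R = 1430 + 2674440 − 1430 = 2674440.

2674440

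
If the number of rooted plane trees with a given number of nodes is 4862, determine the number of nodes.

Rooted ordered trees on m nodes are counted by C_{m−1}, and C_9 = 4862.
So the index is 9, and the number of nodes is 9 + 1 = 10.

10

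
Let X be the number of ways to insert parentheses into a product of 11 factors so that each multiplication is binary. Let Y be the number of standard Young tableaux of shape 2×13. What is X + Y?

759696

Bracketing 11 factors into binary products is counted by C_{11−1} = C_10. So X = C_10 = 16796.
Standard Young tableaux of shape 2×n are counted by C_n; here n = 13. So Y = C_13 = 742900.
X + Y = 16796 + 742900 = 759696.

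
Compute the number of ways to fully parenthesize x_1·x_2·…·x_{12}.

58786

Parenthesizations of m factors correspond to full binary trees with m leaves, counted by C_{m−1}; m = 12 gives C_11.
C_11 = C(22,11)/12 = 705432/12 = 58786.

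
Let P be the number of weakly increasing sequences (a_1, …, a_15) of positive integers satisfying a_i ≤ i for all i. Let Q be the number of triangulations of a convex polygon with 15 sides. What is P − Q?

Such sub-staircase sequences of length n are counted by C_n; here n = 15. So P = C_15 = 9694845.
Triangulations of a convex m-gon are counted by C_{m−2}; with m = 15 this is C_13. So Q = C_13 = 742900.
P − Q = 9694845 − 742900 = 8951945.

8951945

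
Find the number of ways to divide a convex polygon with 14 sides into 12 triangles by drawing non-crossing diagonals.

A convex 14-gon is triangulated into 12 triangles, and the number of such triangulations is the Catalan number C_{14−2} = C_12.
C_12 = 208012.

208012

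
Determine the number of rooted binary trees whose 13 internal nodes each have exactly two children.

The number of full binary trees on 13 internal nodes is the Catalan number C_13.
C_13 = 742900.

742900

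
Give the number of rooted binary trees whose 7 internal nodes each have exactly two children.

Full binary trees with n internal nodes are counted by C_n; here n = 7.
C_7 = C_6 · 2(2·6+1)/(6+2) = 132 · 26/8 = 429.

429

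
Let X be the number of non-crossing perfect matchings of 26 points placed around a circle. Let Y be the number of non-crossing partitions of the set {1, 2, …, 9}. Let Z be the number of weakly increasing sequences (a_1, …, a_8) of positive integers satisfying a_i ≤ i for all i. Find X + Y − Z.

746332

Pairing 26 circle points by 13 non-crossing chords gives C_13 matchings. So X = C_13 = 742900.
The non-crossing partitions of [9] form a lattice of size C_9. So Y = C_9 = 4862.
Such sub-staircase sequences of length n are counted by C_n; here n = 8. So Z = C_8 = 1430.
X + Y − Z = 742900 + 4862 − 1430 = 746332.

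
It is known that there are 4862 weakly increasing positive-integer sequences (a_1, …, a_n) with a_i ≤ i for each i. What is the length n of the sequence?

Such sub-staircase sequences of length n are counted by C_n, and C_9 = 4862.

9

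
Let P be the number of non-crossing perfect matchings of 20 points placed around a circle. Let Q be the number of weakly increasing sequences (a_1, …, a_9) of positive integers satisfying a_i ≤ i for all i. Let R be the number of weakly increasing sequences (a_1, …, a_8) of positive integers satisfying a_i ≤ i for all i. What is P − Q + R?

13364

Non-crossing perfect matchings of 2n points on a circle are counted by C_n; with 20 points, n = 10. So P = C_10 = 16796.
Weakly increasing sequences with a_i ≤ i biject with Dyck paths of semilength 9, so there are C_9. So Q = C_9 = 4862.
Such sub-staircase sequences of length n are counted by C_n; here n = 8. So R = C_8 = 1430.
P − Q + R = 16796 − 4862 + 1430 = 13364.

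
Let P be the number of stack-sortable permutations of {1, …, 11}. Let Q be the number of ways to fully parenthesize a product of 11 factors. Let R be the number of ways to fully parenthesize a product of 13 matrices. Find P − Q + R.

250002

By Knuth's characterisation, the stack-sortable permutations of length 11 are the 231-avoiders, numbering C_11. So P = C_11 = 58786.
Parenthesizations of m factors correspond to full binary trees with m leaves, counted by C_{m−1}; m = 11 gives C_10. So Q = C_10 = 16796.
Bracketing 13 factors into binary products is counted by C_{13−1} = C_12. So R = C_12 = 208012.
P − Q + R = 58786 − 16796 + 208012 = 250002.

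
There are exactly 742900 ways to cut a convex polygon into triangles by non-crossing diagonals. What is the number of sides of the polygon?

Triangulations of a convex m-gon are counted by C_{m−2}. The Catalan number equal to 742900 is C_13.
So m − 2 = 13, giving m = 15 sides.

15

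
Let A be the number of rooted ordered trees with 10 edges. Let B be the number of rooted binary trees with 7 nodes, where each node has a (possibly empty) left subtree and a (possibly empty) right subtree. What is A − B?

A rooted plane tree with 10 edges has 11 nodes, and the count is C_10. So A = C_10 = 16796.
Rooted binary trees with 7 nodes (each child slot possibly empty) number C_7. So B = C_7 = 429.
A − B = 16796 − 429 = 16367.

16367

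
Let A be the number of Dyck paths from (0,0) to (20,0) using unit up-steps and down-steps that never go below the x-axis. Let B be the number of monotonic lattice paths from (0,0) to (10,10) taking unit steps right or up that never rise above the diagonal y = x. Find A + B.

Paths of 10 up- and 10 down-steps that never dip below the axis are Dyck paths; their count is C_10. So A = C_10 = 16796.
Sub-diagonal monotone paths from (0,0) to (10,10) biject with Dyck paths of semilength 10, giving C_10. So B = C_10 = 16796.
A + B = 16796 + 16796 = 33592.

33592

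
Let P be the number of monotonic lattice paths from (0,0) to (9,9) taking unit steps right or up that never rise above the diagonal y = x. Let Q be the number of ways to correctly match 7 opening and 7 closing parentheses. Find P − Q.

Sub-diagonal monotone paths from (0,0) to (9,9) biject with Dyck paths of semilength 9, giving C_9. So P = C_9 = 4862.
With 7 pairs the number of balanced bracket strings is the Catalan number C_7. So Q = C_7 = 429.
P − Q = 4862 − 429 = 4433.

4433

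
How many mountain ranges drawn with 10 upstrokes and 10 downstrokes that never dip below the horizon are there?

Paths of 10 up- and 10 down-steps that never dip below the axis are Dyck paths; their count is C_10.
C_10 = C(20,10)/11 = 184756/11 = 16796.

16796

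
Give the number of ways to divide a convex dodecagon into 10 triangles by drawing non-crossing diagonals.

Triangulations of a convex m-gon are counted by C_{m−2}; with m = 12 this is C_10.
C_10 = C(20,10)/11 = 184756/11 = 16796.

16796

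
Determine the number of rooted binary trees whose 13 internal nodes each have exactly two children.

Full binary trees with n internal nodes are counted by C_n; here n = 13.
C_13 = 742900.

742900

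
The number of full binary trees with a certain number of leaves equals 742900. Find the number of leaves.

Full binary trees with L leaves are counted by C_{L−1}. Since C_13 = 742900, the index is 13.
So the index is 13, and the number of leaves is 13 + 1 = 14.

14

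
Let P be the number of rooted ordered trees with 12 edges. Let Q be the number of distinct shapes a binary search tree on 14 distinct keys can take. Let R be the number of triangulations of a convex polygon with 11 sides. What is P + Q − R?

Rooted ordered trees with n edges are counted by C_n; here n = 12. So P = C_12 = 208012.
Rooted binary trees with 14 nodes (each child slot possibly empty) number C_14. So Q = C_14 = 2674440.
Triangulations of a convex m-gon are counted by C_{m−2}; with m = 11 this is C_9. So R = C_9 = 4862.
P + Q − R = 208012 + 2674440 − 4862 = 2877590.

2877590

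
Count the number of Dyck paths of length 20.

16796

Dyck paths of semilength n (length 2n) are counted by C_n; here n = 10.
C_10 = C_9 · 2(2·9+1)/(9+2) = 4862 · 38/11 = 16796.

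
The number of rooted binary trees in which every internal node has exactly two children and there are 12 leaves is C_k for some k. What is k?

A full binary tree with L leaves has L−1 internal nodes and is counted by C_{L−1}; L = 12 gives C_11.

11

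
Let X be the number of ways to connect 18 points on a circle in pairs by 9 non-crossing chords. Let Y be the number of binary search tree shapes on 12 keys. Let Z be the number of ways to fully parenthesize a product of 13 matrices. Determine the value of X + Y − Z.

Pairing 18 circle points by 9 non-crossing chords gives C_9 matchings. So X = C_9 = 4862.
Rooted binary trees with 12 nodes (each child slot possibly empty) number C_12. So Y = C_12 = 208012.
Bracketing 13 factors into binary products is counted by C_{13−1} = C_12. So Z = C_12 = 208012.
X + Y − Z = 4862 + 208012 − 208012 = 4862.

4862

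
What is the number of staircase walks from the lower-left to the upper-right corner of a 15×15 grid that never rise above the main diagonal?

9694845

Monotone paths in an n×n grid that stay weakly below the diagonal are counted by C_n; here n = 15.
C_15 = C_14 · 2(2·14+1)/(14+2) = 2674440 · 58/16 = 9694845.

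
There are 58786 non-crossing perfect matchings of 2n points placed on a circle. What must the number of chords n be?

Non-crossing pairings of 2n points on a circle are counted by C_n, and C_11 = 58786.

11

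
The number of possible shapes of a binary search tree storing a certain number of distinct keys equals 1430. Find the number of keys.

8

Binary search tree shapes on n keys are counted by C_n; 1430 = C_8.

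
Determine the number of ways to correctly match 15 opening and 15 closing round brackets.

A balanced arrangement of 15 bracket pairs is a Dyck word of semilength 15, so the count is C_15.
C_15 = C_14 · 2(2·14+1)/(14+2) = 2674440 · 58/16 = 9694845.

9694845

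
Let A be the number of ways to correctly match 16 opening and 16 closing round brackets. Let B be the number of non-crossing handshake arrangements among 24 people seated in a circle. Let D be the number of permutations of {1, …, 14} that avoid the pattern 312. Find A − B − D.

Balanced strings of n pairs of brackets are counted by C_n; here n = 16. So A = C_16 = 35357670.
With 24 = 2·12 people, non-crossing handshake pairings are non-crossing perfect matchings on a circle, counted by C_12. So B = C_12 = 208012.
Permutations of [n] avoiding any single length-3 pattern are counted by C_n; here n = 14. So D = C_14 = 2674440.
A − B − D = 35357670 − 208012 − 2674440 = 32475218.

32475218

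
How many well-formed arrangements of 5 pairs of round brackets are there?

With 5 pairs the number of balanced bracket strings is the Catalan number C_5.
C_5 = C(10,5)/6 = 252/6 = 42.

42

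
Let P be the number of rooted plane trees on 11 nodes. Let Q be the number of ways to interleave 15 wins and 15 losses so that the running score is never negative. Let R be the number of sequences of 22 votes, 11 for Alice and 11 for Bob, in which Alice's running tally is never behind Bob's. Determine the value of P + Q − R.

Rooted ordered (plane) trees on m nodes have m−1 edges and are counted by C_{m−1}; m = 11 gives C_10. So P = C_10 = 16796.
Ballot sequences with n votes each where one side never trails are Dyck words, counted by C_n; here n = 15. So Q = C_15 = 9694845.
Ballot sequences with n votes each where one side never trails are Dyck words, counted by C_n; here n = 11. So R = C_11 = 58786.
P + Q − R = 16796 + 9694845 − 58786 = 9652855.

9652855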